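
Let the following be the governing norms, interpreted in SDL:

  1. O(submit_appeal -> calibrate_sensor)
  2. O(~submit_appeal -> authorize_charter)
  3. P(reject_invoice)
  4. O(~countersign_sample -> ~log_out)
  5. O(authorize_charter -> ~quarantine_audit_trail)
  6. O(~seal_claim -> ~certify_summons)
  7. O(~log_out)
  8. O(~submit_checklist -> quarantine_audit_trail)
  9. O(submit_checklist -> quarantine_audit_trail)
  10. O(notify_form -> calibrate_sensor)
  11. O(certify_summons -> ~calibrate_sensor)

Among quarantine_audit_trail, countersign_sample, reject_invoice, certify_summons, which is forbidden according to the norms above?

certify_summons

Premises 8 and 9 cover both cases: O(~submit_checklist -> quarantine_audit_trail) and O(submit_checklist -> quarantine_audit_trail). Since ~submit_checklist ∨ submit_checklist is a tautology, O(quarantine_audit_trail) follows.
The contrapositive of premise 5 (O(authorize_charter -> ~quarantine_audit_trail)) is O(quarantine_audit_trail -> ~authorize_charter), and O(quarantine_audit_trail) is already established, so O(~authorize_charter).
Premise 2 is O(~submit_appeal -> authorize_charter); contrapositively O(~authorize_charter -> submit_appeal). Since O(~authorize_charter) holds, K gives O(submit_appeal).
With premise 1, O(submit_appeal -> calibrate_sensor), the K-axiom yields O(calibrate_sensor).
Premise 11 is O(certify_summons -> ~calibrate_sensor); contrapositively O(calibrate_sensor -> ~certify_summons). Since O(calibrate_sensor) holds, K gives O(~certify_summons).
So O(~certify_summons) holds, i.e. certify_summons is forbidden. None of the other listed options is forbidden under the premises.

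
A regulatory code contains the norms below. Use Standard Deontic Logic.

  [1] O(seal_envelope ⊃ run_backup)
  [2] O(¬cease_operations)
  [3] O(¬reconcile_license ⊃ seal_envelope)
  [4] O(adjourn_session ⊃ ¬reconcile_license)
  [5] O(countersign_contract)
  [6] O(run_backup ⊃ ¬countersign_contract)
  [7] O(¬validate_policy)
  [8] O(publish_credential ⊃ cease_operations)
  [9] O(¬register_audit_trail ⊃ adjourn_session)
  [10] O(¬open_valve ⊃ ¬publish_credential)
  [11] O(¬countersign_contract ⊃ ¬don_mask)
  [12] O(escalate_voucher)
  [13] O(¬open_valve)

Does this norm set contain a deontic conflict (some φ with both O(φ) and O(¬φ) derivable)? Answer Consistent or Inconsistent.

Consistent

Premise 8 is O(publish_credential ⊃ cease_operations), but O(publish_credential) is not derivable from the premises, so it does not yield O(cease_operations).
So O(cease_operations) is not derivable, and the apparent clash with O(¬cease_operations) does not arise.
A world satisfying every obligation exists (e.g. adjourn_session=false, cease_operations=false, countersign_contract=true, don_mask=false, escalate_voucher=true, open_valve=false, publish_credential=false, reconcile_license=true, register_audit_trail=true, run_backup=false, seal_envelope=false, validate_policy=false); no atom is both obligatory and forbidden, so the set is consistent.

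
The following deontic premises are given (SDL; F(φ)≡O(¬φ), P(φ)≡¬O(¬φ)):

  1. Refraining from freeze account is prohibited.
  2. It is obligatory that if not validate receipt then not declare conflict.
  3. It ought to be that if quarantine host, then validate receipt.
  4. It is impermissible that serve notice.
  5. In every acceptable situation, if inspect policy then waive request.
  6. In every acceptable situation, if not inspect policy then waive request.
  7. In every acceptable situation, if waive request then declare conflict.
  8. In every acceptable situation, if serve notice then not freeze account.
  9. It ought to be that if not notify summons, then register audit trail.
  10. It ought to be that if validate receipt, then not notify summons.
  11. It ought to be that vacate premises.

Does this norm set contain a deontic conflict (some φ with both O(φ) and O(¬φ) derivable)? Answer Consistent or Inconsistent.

Consistent

Premise 8 is O(serve_notice → ¬freeze_account), but O(serve_notice) is not derivable from the premises, so it does not yield O(¬freeze_account).
So O(¬freeze_account) is not derivable, and the apparent clash with O(freeze_account) does not arise.
A world satisfying every obligation exists (e.g. declare_conflict=true, freeze_account=true, inspect_policy=false, notify_summons=false, quarantine_host=false, register_audit_trail=true, serve_notice=false, vacate_premises=true, validate_receipt=true, waive_request=true); no atom is both obligatory and forbidden, so the set is consistent.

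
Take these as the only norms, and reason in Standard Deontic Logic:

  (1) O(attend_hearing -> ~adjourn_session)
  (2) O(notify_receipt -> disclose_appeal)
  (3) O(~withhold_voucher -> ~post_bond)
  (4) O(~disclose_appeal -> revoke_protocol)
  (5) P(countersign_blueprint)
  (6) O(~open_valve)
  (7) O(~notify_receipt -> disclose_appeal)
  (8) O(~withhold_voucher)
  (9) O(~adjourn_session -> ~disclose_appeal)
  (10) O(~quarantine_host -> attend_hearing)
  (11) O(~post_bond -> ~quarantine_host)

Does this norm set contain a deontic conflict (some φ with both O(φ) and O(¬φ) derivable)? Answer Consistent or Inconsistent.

By case analysis on ~notify_receipt: premise 7 gives O(~notify_receipt -> disclose_appeal) and premise 2 gives O(notify_receipt -> disclose_appeal), so O(disclose_appeal) either way.
The contrapositive of premise 9 (O(~adjourn_session -> ~disclose_appeal)) is O(disclose_appeal -> adjourn_session), and O(disclose_appeal) is already established, so O(adjourn_session).
Premise 1, O(attend_hearing -> ~adjourn_session), contraposes to O(adjourn_session -> ~attend_hearing); with O(adjourn_session) we get O(~attend_hearing).
Premise 10 is O(~quarantine_host -> attend_hearing); contrapositively O(~attend_hearing -> quarantine_host). Since O(~attend_hearing) holds, K gives O(quarantine_host).
The contrapositive of premise 11 (O(~post_bond -> ~quarantine_host)) is O(quarantine_host -> post_bond), and O(quarantine_host) is already established, so O(post_bond).
The contrapositive of premise 3 (O(~withhold_voucher -> ~post_bond)) is O(post_bond -> withhold_voucher), and O(post_bond) is already established, so O(withhold_voucher).
But premise 8 directly asserts O(~withhold_voucher).
We now have both O(withhold_voucher) and O(~withhold_voucher) — withhold_voucher is simultaneously obligatory and forbidden, violating the D-axiom.

Inconsistent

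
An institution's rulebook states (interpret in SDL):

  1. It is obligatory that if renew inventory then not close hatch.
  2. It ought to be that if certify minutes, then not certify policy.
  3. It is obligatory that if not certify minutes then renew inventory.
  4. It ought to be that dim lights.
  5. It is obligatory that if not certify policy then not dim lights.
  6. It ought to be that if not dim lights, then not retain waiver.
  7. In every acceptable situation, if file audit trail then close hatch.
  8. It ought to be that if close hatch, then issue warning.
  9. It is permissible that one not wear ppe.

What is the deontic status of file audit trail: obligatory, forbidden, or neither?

Premise 4 states O(dim_lights) outright.
The contrapositive of premise 5 (O(¬certify_policy → ¬dim_lights)) is O(dim_lights → certify_policy), and O(dim_lights) is already established, so O(certify_policy).
Premise 2 is O(certify_minutes → ¬certify_policy); contrapositively O(certify_policy → ¬certify_minutes). Since O(certify_policy) holds, K gives O(¬certify_minutes).
Applying K to premise 3 (O(¬certify_minutes → renew_inventory)) and O(¬certify_minutes) yields O(renew_inventory).
Premise 1 is O(renew_inventory → ¬close_hatch); since O(renew_inventory), deontic closure gives O(¬close_hatch).
The contrapositive of premise 7 (O(file_audit_trail → close_hatch)) is O(¬close_hatch → ¬file_audit_trail), and O(¬close_hatch) is already established, so O(¬file_audit_trail).
Premises 6, 8, 9 do not contribute to this derivation.
Thus O(¬file_audit_trail), which is F(file_audit_trail): file_audit_trail is forbidden.

Forbidden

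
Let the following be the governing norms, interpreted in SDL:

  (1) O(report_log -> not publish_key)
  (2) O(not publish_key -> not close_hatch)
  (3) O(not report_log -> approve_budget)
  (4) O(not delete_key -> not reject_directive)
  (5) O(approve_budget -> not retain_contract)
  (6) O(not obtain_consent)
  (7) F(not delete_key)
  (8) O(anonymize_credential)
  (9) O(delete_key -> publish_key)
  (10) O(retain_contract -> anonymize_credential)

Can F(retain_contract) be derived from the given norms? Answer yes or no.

Premise 7, F(not delete_key), is equivalent to O(delete_key).
Premise 9 is O(delete_key -> publish_key); since O(delete_key), deontic closure gives O(publish_key).
Premise 1 is O(report_log -> not publish_key); contrapositively O(publish_key -> not report_log). Since O(publish_key) holds, K gives O(not report_log).
With premise 3, O(not report_log -> approve_budget), the K-axiom yields O(approve_budget).
With premise 5, O(approve_budget -> not retain_contract), the K-axiom yields O(not retain_contract).
Premises 2, 4, 6, 8, 10 do not contribute to this derivation.
So O(not retain_contract) holds, i.e. F(retain_contract). The claim follows.

Yes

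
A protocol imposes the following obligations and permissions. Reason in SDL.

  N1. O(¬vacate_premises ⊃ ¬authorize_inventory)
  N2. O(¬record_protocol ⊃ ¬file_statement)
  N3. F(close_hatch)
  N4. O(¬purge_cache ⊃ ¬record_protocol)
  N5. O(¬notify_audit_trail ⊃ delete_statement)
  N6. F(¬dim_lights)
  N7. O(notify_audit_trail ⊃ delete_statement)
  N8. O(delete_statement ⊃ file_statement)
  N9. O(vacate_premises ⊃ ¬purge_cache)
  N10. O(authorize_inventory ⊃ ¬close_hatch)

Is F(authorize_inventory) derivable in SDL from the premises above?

Premises 7 and 5 are O(notify_audit_trail ⊃ delete_statement) and O(¬notify_audit_trail ⊃ delete_statement); every ideal world satisfies notify_audit_trail or ¬notify_audit_trail, so in either case delete_statement holds — hence O(delete_statement).
Premise 8 is O(delete_statement ⊃ file_statement); since O(delete_statement), deontic closure gives O(file_statement).
Premise 2, O(¬record_protocol ⊃ ¬file_statement), contraposes to O(file_statement ⊃ record_protocol); with O(file_statement) we get O(record_protocol).
Premise 4, O(¬purge_cache ⊃ ¬record_protocol), contraposes to O(record_protocol ⊃ purge_cache); with O(record_protocol) we get O(purge_cache).
Premise 9 is O(vacate_premises ⊃ ¬purge_cache); contrapositively O(purge_cache ⊃ ¬vacate_premises). Since O(purge_cache) holds, K gives O(¬vacate_premises).
Applying K to premise 1 (O(¬vacate_premises ⊃ ¬authorize_inventory)) and O(¬vacate_premises) yields O(¬authorize_inventory).
Premises 3, 6, 10 do not contribute to this derivation.
So O(¬authorize_inventory) holds, i.e. F(authorize_inventory). The claim follows.

Yes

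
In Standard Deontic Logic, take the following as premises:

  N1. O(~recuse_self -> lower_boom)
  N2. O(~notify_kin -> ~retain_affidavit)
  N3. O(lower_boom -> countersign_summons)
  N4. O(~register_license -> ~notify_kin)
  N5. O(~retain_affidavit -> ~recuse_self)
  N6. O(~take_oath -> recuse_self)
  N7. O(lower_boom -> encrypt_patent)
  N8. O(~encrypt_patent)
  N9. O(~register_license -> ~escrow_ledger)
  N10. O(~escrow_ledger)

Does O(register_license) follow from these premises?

Premise 8 gives O(~encrypt_patent).
The contrapositive of premise 7 (O(lower_boom -> encrypt_patent)) is O(~encrypt_patent -> ~lower_boom), and O(~encrypt_patent) is already established, so O(~lower_boom).
The contrapositive of premise 1 (O(~recuse_self -> lower_boom)) is O(~lower_boom -> recuse_self), and O(~lower_boom) is already established, so O(recuse_self).
The contrapositive of premise 5 (O(~retain_affidavit -> ~recuse_self)) is O(recuse_self -> retain_affidavit), and O(recuse_self) is already established, so O(retain_affidavit).
Premise 2 is O(~notify_kin -> ~retain_affidavit); contrapositively O(retain_affidavit -> notify_kin). Since O(retain_affidavit) holds, K gives O(notify_kin).
The contrapositive of premise 4 (O(~register_license -> ~notify_kin)) is O(notify_kin -> register_license), and O(notify_kin) is already established, so O(register_license).
Premises 3, 6, 9, 10 do not contribute to this derivation.
So O(register_license) follows.

Yes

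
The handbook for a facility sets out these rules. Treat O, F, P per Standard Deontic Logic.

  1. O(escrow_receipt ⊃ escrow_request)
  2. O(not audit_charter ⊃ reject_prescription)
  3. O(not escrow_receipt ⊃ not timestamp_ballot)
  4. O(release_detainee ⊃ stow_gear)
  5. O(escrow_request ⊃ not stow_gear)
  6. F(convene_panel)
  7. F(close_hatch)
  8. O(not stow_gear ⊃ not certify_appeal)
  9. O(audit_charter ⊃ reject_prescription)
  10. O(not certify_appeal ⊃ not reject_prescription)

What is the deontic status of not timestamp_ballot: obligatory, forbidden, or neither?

By case analysis on not audit_charter: premise 2 gives O(not audit_charter ⊃ reject_prescription) and premise 9 gives O(audit_charter ⊃ reject_prescription), so O(reject_prescription) either way.
The contrapositive of premise 10 (O(not certify_appeal ⊃ not reject_prescription)) is O(reject_prescription ⊃ certify_appeal), and O(reject_prescription) is already established, so O(certify_appeal).
The contrapositive of premise 8 (O(not stow_gear ⊃ not certify_appeal)) is O(certify_appeal ⊃ stow_gear), and O(certify_appeal) is already established, so O(stow_gear).
Premise 5 is O(escrow_request ⊃ not stow_gear); contrapositively O(stow_gear ⊃ not escrow_request). Since O(stow_gear) holds, K gives O(not escrow_request).
Premise 1 is O(escrow_receipt ⊃ escrow_request); contrapositively O(not escrow_request ⊃ not escrow_receipt). Since O(not escrow_request) holds, K gives O(not escrow_receipt).
With premise 3, O(not escrow_receipt ⊃ not timestamp_ballot), the K-axiom yields O(not timestamp_ballot).
Premises 4, 6, 7 do not contribute to this derivation.
Hence not timestamp_ballot is obligatory.

Obligatory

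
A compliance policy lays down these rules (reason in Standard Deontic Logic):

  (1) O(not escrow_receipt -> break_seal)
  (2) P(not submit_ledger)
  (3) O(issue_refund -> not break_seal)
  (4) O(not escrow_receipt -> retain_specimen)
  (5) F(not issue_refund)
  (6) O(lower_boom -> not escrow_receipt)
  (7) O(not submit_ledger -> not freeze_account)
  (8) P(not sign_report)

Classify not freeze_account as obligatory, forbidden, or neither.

Premise 7 is O(not submit_ledger -> not freeze_account), but O(not submit_ledger) is not derivable from the premises (the permission P(not submit_ledger) asserts only not O(submit_ledger), not O(not submit_ledger)), so it does not yield O(not freeze_account).
No premise or chain of K-axiom applications forces O(not freeze_account), and none forces O(freeze_account). So not freeze_account is neither obligatory nor forbidden under these norms.

Neither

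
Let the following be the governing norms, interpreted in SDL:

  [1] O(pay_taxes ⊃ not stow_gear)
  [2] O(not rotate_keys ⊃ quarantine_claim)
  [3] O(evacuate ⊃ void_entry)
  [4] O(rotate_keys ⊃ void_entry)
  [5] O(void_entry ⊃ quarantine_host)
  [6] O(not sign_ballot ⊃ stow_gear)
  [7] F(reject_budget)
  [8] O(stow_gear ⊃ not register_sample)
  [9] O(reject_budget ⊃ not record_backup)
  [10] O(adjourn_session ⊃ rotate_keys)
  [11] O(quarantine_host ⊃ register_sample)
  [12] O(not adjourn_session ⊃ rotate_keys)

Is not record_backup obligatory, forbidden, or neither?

Premise 9 is O(reject_budget ⊃ not record_backup), but O(reject_budget) is not derivable from the premises, so it does not yield O(not record_backup).
No premise or chain of K-axiom applications forces O(not record_backup), and none forces O(record_backup). So not record_backup is neither obligatory nor forbidden under these norms.

Neither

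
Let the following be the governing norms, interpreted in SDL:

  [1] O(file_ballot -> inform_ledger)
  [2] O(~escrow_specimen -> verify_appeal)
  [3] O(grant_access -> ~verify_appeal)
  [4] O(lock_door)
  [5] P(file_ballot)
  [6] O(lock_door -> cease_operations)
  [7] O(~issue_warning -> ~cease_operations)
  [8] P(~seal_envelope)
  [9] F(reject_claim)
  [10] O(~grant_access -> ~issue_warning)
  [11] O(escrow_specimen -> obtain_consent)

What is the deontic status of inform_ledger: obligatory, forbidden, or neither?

Neither

Premise 1 is O(file_ballot -> inform_ledger), but O(file_ballot) is not derivable from the premises (the permission P(file_ballot) asserts only ~O(~file_ballot), not O(file_ballot)), so it does not yield O(inform_ledger).
No premise or chain of K-axiom applications forces O(inform_ledger), and none forces O(~inform_ledger). So inform_ledger is neither obligatory nor forbidden under these norms.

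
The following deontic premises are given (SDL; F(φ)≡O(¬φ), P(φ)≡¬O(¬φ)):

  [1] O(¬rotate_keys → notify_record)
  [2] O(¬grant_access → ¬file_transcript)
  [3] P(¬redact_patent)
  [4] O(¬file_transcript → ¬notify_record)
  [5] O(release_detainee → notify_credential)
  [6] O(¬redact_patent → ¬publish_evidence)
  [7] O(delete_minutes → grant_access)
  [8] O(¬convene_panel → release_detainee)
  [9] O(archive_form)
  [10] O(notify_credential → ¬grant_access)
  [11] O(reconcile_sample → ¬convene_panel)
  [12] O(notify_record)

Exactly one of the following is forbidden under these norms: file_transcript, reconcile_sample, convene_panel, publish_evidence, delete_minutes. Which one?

Premise 12 gives O(notify_record).
Premise 4, O(¬file_transcript → ¬notify_record), contraposes to O(notify_record → file_transcript); with O(notify_record) we get O(file_transcript).
The contrapositive of premise 2 (O(¬grant_access → ¬file_transcript)) is O(file_transcript → grant_access), and O(file_transcript) is already established, so O(grant_access).
Premise 10, O(notify_credential → ¬grant_access), contraposes to O(grant_access → ¬notify_credential); with O(grant_access) we get O(¬notify_credential).
The contrapositive of premise 5 (O(release_detainee → notify_credential)) is O(¬notify_credential → ¬release_detainee), and O(¬notify_credential) is already established, so O(¬release_detainee).
Premise 8, O(¬convene_panel → release_detainee), contraposes to O(¬release_detainee → convene_panel); with O(¬release_detainee) we get O(convene_panel).
Premise 11, O(reconcile_sample → ¬convene_panel), contraposes to O(convene_panel → ¬reconcile_sample); with O(convene_panel) we get O(¬reconcile_sample).
So O(¬reconcile_sample) holds, i.e. reconcile_sample is forbidden. None of the other listed options is forbidden under the premises.

reconcile_sample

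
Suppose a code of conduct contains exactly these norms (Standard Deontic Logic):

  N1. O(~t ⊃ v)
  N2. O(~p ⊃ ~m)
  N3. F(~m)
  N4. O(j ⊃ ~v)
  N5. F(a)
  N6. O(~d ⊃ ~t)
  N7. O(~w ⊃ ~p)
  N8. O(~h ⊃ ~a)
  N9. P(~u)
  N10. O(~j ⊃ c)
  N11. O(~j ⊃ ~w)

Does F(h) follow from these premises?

Premise 8 is O(~h ⊃ ~a); even if O(~a) held, inferring O(~h) would be affirming the consequent — invalid.
No other premise forces O(~h). An ideal world satisfying every premise can still have h true, so F(h) is not derivable.

No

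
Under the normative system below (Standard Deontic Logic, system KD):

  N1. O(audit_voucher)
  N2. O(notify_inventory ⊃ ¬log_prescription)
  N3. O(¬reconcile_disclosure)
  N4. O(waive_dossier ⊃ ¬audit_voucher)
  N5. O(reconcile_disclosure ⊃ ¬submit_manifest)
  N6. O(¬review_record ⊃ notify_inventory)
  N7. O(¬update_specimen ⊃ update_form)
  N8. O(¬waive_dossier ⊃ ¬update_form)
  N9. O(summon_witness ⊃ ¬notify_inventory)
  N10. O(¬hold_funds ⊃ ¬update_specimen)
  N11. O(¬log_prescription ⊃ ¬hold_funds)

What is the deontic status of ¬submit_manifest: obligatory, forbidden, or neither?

Premise 5 is O(reconcile_disclosure ⊃ ¬submit_manifest), but O(reconcile_disclosure) is not derivable from the premises, so it does not yield O(¬submit_manifest).
No premise or chain of K-axiom applications forces O(¬submit_manifest), and none forces O(submit_manifest). So ¬submit_manifest is neither obligatory nor forbidden under these norms.

Neither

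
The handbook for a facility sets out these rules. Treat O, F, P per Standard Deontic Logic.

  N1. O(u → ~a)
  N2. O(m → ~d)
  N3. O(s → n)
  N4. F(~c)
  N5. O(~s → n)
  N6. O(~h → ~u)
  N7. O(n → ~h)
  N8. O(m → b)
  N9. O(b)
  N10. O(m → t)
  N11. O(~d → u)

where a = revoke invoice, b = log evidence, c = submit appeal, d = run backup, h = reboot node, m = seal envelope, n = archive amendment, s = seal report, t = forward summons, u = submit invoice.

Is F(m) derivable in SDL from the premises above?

Premises 3 and 5 are O(s → n) and O(~s → n); every ideal world satisfies s or ~s, so in either case n holds — hence O(n).
Premise 7 is O(n → ~h); since O(n), deontic closure gives O(~h).
From O(~h) and premise 6, O(~h → ~u), we obtain O(~u).
The contrapositive of premise 11 (O(~d → u)) is O(~u → d), and O(~u) is already established, so O(d).
Premise 2, O(m → ~d), contraposes to O(d → ~m); with O(d) we get O(~m).
Premises 1, 4, 8, 9, 10 do not contribute to this derivation.
So O(~m) holds, i.e. F(m). The claim follows.

Yes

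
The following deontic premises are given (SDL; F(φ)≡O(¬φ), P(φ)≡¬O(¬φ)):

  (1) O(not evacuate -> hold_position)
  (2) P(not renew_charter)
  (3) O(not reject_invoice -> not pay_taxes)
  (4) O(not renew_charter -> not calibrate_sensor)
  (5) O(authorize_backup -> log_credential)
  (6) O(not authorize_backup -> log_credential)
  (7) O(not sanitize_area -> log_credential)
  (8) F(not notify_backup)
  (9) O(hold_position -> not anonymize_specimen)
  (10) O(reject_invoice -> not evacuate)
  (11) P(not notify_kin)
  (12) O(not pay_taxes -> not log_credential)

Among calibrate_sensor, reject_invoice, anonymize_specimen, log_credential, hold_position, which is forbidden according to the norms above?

Premises 6 and 5 cover both cases: O(not authorize_backup -> log_credential) and O(authorize_backup -> log_credential). Since not authorize_backup ∨ authorize_backup is a tautology, O(log_credential) follows.
Premise 12, O(not pay_taxes -> not log_credential), contraposes to O(log_credential -> pay_taxes); with O(log_credential) we get O(pay_taxes).
The contrapositive of premise 3 (O(not reject_invoice -> not pay_taxes)) is O(pay_taxes -> reject_invoice), and O(pay_taxes) is already established, so O(reject_invoice).
Applying K to premise 10 (O(reject_invoice -> not evacuate)) and O(reject_invoice) yields O(not evacuate).
Premise 1 is O(not evacuate -> hold_position); since O(not evacuate), deontic closure gives O(hold_position).
Premise 9 is O(hold_position -> not anonymize_specimen); since O(hold_position), deontic closure gives O(not anonymize_specimen).
So O(not anonymize_specimen) holds, i.e. anonymize_specimen is forbidden. None of the other listed options is forbidden under the premises.

anonymize_specimen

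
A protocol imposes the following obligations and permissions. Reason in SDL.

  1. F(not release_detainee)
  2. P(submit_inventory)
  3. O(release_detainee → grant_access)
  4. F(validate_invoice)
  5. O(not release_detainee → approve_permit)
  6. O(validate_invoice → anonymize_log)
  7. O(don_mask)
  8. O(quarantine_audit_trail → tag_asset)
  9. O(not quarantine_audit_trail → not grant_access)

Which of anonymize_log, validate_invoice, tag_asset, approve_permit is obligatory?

Premise 1 is F(not release_detainee), i.e. O(release_detainee).
Applying K to premise 3 (O(release_detainee → grant_access)) and O(release_detainee) yields O(grant_access).
Premise 9, O(not quarantine_audit_trail → not grant_access), contraposes to O(grant_access → quarantine_audit_trail); with O(grant_access) we get O(quarantine_audit_trail).
Premise 8 is O(quarantine_audit_trail → tag_asset); since O(quarantine_audit_trail), deontic closure gives O(tag_asset).
So O(tag_asset) holds — tag_asset is obligatory. None of the other listed options is made obligatory by any chain of premises.

tag_asset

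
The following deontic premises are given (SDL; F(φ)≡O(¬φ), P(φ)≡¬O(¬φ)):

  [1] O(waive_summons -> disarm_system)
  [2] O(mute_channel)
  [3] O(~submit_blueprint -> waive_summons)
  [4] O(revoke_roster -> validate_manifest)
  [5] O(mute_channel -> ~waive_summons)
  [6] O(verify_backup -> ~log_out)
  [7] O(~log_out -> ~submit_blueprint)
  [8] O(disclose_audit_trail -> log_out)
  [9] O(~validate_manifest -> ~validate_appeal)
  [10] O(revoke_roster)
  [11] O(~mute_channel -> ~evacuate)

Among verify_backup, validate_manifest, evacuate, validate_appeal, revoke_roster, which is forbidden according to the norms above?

From premise 2 we have O(mute_channel).
Premise 5 is O(mute_channel -> ~waive_summons); since O(mute_channel), deontic closure gives O(~waive_summons).
Premise 3 is O(~submit_blueprint -> waive_summons); contrapositively O(~waive_summons -> submit_blueprint). Since O(~waive_summons) holds, K gives O(submit_blueprint).
Premise 7 is O(~log_out -> ~submit_blueprint); contrapositively O(submit_blueprint -> log_out). Since O(submit_blueprint) holds, K gives O(log_out).
Premise 6, O(verify_backup -> ~log_out), contraposes to O(log_out -> ~verify_backup); with O(log_out) we get O(~verify_backup).
So O(~verify_backup) holds, i.e. verify_backup is forbidden. None of the other listed options is forbidden under the premises.

verify_backup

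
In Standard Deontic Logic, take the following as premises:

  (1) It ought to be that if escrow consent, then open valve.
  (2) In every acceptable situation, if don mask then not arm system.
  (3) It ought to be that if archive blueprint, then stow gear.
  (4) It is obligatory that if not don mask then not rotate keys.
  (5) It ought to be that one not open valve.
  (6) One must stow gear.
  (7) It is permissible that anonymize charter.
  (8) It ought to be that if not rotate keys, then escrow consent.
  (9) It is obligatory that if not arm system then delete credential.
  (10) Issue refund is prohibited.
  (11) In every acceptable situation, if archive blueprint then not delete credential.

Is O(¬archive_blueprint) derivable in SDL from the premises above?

Premise 5 states O(¬open_valve) outright.
The contrapositive of premise 1 (O(escrow_consent → open_valve)) is O(¬open_valve → ¬escrow_consent), and O(¬open_valve) is already established, so O(¬escrow_consent).
Premise 8 is O(¬rotate_keys → escrow_consent); contrapositively O(¬escrow_consent → rotate_keys). Since O(¬escrow_consent) holds, K gives O(rotate_keys).
Premise 4, O(¬don_mask → ¬rotate_keys), contraposes to O(rotate_keys → don_mask); with O(rotate_keys) we get O(don_mask).
Applying K to premise 2 (O(don_mask → ¬arm_system)) and O(don_mask) yields O(¬arm_system).
Premise 9 is O(¬arm_system → delete_credential); since O(¬arm_system), deontic closure gives O(delete_credential).
The contrapositive of premise 11 (O(archive_blueprint → ¬delete_credential)) is O(delete_credential → ¬archive_blueprint), and O(delete_credential) is already established, so O(¬archive_blueprint).
Premises 3, 6, 7, 10 do not contribute to this derivation.
So O(¬archive_blueprint) follows.

Yes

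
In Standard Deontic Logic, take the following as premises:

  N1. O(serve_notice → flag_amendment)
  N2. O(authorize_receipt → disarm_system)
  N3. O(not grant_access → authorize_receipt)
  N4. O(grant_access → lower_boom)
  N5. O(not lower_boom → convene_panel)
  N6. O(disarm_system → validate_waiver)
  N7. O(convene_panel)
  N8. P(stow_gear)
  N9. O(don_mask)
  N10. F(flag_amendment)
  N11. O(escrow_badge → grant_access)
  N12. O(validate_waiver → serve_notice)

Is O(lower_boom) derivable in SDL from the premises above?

Yes

F(flag_amendment) at premise 10 means O(not flag_amendment).
Premise 1, O(serve_notice → flag_amendment), contraposes to O(not flag_amendment → not serve_notice); with O(not flag_amendment) we get O(not serve_notice).
The contrapositive of premise 12 (O(validate_waiver → serve_notice)) is O(not serve_notice → not validate_waiver), and O(not serve_notice) is already established, so O(not validate_waiver).
Premise 6 is O(disarm_system → validate_waiver); contrapositively O(not validate_waiver → not disarm_system). Since O(not validate_waiver) holds, K gives O(not disarm_system).
The contrapositive of premise 2 (O(authorize_receipt → disarm_system)) is O(not disarm_system → not authorize_receipt), and O(not disarm_system) is already established, so O(not authorize_receipt).
Premise 3 is O(not grant_access → authorize_receipt); contrapositively O(not authorize_receipt → grant_access). Since O(not authorize_receipt) holds, K gives O(grant_access).
With premise 4, O(grant_access → lower_boom), the K-axiom yields O(lower_boom).
Premises 5, 7, 8, 9, 11 do not contribute to this derivation.
So O(lower_boom) follows.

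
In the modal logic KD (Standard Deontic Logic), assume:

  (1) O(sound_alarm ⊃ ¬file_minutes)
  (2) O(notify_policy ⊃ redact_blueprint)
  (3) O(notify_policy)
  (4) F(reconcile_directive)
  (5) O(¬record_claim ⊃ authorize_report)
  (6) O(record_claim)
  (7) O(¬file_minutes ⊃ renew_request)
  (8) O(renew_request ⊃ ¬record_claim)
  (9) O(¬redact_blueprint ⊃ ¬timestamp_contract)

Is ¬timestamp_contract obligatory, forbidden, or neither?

Neither

Premise 9 is O(¬redact_blueprint ⊃ ¬timestamp_contract), but O(¬redact_blueprint) is not derivable from the premises, so it does not yield O(¬timestamp_contract).
No premise or chain of K-axiom applications forces O(¬timestamp_contract), and none forces O(timestamp_contract). So ¬timestamp_contract is neither obligatory nor forbidden under these norms.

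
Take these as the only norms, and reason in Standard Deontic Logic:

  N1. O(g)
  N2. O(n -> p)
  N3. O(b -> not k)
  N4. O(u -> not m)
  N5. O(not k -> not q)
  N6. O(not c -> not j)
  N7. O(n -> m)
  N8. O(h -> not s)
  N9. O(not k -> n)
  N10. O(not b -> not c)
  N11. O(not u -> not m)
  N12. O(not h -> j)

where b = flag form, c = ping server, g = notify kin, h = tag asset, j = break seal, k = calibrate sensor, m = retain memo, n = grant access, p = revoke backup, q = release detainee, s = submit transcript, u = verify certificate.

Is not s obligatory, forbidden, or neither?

By case analysis on not u: premise 11 gives O(not u -> not m) and premise 4 gives O(u -> not m), so O(not m) either way.
Premise 7 is O(n -> m); contrapositively O(not m -> not n). Since O(not m) holds, K gives O(not n).
Premise 9 is O(not k -> n); contrapositively O(not n -> k). Since O(not n) holds, K gives O(k).
Premise 3 is O(b -> not k); contrapositively O(k -> not b). Since O(k) holds, K gives O(not b).
Premise 10 is O(not b -> not c); since O(not b), deontic closure gives O(not c).
From O(not c) and premise 6, O(not c -> not j), we obtain O(not j).
Premise 12, O(not h -> j), contraposes to O(not j -> h); with O(not j) we get O(h).
Applying K to premise 8 (O(h -> not s)) and O(h) yields O(not s).
Premises 1, 2, 5 do not contribute to this derivation.
Hence not s is obligatory.

Obligatory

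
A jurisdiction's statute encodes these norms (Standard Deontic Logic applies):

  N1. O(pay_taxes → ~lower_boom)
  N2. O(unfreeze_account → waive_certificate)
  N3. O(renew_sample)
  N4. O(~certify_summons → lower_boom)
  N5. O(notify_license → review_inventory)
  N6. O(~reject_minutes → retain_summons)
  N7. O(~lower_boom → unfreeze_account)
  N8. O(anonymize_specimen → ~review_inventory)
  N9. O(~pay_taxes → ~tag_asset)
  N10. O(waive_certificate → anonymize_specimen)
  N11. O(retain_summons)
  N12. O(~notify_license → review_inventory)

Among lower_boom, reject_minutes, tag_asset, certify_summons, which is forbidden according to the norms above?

tag_asset

Premises 5 and 12 cover both cases: O(notify_license → review_inventory) and O(~notify_license → review_inventory). Since notify_license ∨ ~notify_license is a tautology, O(review_inventory) follows.
Premise 8, O(anonymize_specimen → ~review_inventory), contraposes to O(review_inventory → ~anonymize_specimen); with O(review_inventory) we get O(~anonymize_specimen).
Premise 10 is O(waive_certificate → anonymize_specimen); contrapositively O(~anonymize_specimen → ~waive_certificate). Since O(~anonymize_specimen) holds, K gives O(~waive_certificate).
Premise 2, O(unfreeze_account → waive_certificate), contraposes to O(~waive_certificate → ~unfreeze_account); with O(~waive_certificate) we get O(~unfreeze_account).
Premise 7 is O(~lower_boom → unfreeze_account); contrapositively O(~unfreeze_account → lower_boom). Since O(~unfreeze_account) holds, K gives O(lower_boom).
The contrapositive of premise 1 (O(pay_taxes → ~lower_boom)) is O(lower_boom → ~pay_taxes), and O(lower_boom) is already established, so O(~pay_taxes).
Premise 9 is O(~pay_taxes → ~tag_asset); since O(~pay_taxes), deontic closure gives O(~tag_asset).
So O(~tag_asset) holds, i.e. tag_asset is forbidden. None of the other listed options is forbidden under the premises.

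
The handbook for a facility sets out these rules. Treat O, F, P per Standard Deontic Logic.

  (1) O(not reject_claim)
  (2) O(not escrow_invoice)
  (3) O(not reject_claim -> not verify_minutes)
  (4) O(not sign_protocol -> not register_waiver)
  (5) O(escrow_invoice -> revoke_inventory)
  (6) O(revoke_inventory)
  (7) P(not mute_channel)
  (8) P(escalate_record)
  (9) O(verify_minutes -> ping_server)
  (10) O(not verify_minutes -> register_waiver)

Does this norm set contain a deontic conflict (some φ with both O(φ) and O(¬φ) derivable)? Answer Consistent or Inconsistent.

Consistent

Premise 5 is O(escrow_invoice -> revoke_inventory); even if O(revoke_inventory) held, inferring O(escrow_invoice) would be affirming the consequent — invalid.
So O(escrow_invoice) is not derivable, and the apparent clash with O(not escrow_invoice) does not arise.
A world satisfying every obligation exists (e.g. escalate_record=false, escrow_invoice=false, mute_channel=false, ping_server=false, register_waiver=true, reject_claim=false, revoke_inventory=true, sign_protocol=true, verify_minutes=false); no atom is both obligatory and forbidden, so the set is consistent.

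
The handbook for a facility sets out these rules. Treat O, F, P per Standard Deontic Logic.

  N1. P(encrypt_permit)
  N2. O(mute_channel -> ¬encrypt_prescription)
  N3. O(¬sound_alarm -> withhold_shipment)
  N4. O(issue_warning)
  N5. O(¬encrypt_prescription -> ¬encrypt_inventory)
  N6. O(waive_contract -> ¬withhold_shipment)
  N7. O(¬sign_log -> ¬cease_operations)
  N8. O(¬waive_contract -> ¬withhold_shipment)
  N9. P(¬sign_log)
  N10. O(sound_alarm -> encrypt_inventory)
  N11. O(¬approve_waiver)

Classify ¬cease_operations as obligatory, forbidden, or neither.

Neither

Premise 7 is O(¬sign_log -> ¬cease_operations), but O(¬sign_log) is not derivable from the premises (the permission P(¬sign_log) asserts only ¬O(sign_log), not O(¬sign_log)), so it does not yield O(¬cease_operations).
No premise or chain of K-axiom applications forces O(¬cease_operations), and none forces O(cease_operations). So ¬cease_operations is neither obligatory nor forbidden under these norms.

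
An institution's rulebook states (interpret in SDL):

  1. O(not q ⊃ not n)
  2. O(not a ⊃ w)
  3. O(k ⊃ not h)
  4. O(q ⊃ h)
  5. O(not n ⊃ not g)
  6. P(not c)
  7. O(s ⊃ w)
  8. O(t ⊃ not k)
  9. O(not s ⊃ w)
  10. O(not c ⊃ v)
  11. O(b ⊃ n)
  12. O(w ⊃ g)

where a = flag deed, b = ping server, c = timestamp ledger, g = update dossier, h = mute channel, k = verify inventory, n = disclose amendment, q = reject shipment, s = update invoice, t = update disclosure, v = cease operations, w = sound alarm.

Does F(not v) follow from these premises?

No

Premise 10 is O(not c ⊃ v), but O(not c) is not derivable from the premises (the permission P(not c) asserts only not O(c), not O(not c)), so it does not yield O(v).
No other premise forces O(v). An ideal world satisfying every premise can still have not v true, so F(not v) is not derivable.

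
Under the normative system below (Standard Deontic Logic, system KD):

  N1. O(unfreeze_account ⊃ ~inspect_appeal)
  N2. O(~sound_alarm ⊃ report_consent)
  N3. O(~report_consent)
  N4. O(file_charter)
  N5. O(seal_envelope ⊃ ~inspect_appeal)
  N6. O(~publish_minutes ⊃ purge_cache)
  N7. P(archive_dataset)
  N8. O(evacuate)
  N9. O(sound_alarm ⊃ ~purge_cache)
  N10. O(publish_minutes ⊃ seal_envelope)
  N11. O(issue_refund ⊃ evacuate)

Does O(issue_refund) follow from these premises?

No

Premise 11 is O(issue_refund ⊃ evacuate); even if O(evacuate) held, inferring O(issue_refund) would be affirming the consequent — invalid.
No other premise forces O(issue_refund). An ideal world satisfying every premise can still have issue_refund false, so O(issue_refund) is not derivable.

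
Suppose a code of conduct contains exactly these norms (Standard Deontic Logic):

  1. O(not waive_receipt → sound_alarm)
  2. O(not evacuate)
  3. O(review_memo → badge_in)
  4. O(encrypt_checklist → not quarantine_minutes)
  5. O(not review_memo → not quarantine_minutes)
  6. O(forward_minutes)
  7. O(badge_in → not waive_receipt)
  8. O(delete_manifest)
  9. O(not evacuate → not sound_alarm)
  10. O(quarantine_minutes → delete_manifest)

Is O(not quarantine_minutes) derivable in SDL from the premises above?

Yes

Premise 2 gives O(not evacuate).
Premise 9 is O(not evacuate → not sound_alarm); since O(not evacuate), deontic closure gives O(not sound_alarm).
Premise 1, O(not waive_receipt → sound_alarm), contraposes to O(not sound_alarm → waive_receipt); with O(not sound_alarm) we get O(waive_receipt).
Premise 7 is O(badge_in → not waive_receipt); contrapositively O(waive_receipt → not badge_in). Since O(waive_receipt) holds, K gives O(not badge_in).
Premise 3, O(review_memo → badge_in), contraposes to O(not badge_in → not review_memo); with O(not badge_in) we get O(not review_memo).
With premise 5, O(not review_memo → not quarantine_minutes), the K-axiom yields O(not quarantine_minutes).
Premises 4, 6, 8, 10 do not contribute to this derivation.
So O(not quarantine_minutes) follows.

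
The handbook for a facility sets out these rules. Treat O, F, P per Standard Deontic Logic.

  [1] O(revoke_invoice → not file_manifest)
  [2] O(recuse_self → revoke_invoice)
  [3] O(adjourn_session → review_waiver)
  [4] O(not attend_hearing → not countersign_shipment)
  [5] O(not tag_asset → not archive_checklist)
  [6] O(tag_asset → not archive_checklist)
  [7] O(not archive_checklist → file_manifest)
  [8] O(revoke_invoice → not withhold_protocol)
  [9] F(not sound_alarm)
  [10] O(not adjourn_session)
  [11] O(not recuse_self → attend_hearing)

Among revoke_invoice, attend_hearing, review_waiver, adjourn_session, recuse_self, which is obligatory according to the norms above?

attend_hearing

Premises 5 and 6 cover both cases: O(not tag_asset → not archive_checklist) and O(tag_asset → not archive_checklist). Since not tag_asset ∨ tag_asset is a tautology, O(not archive_checklist) follows.
Applying K to premise 7 (O(not archive_checklist → file_manifest)) and O(not archive_checklist) yields O(file_manifest).
The contrapositive of premise 1 (O(revoke_invoice → not file_manifest)) is O(file_manifest → not revoke_invoice), and O(file_manifest) is already established, so O(not revoke_invoice).
Premise 2 is O(recuse_self → revoke_invoice); contrapositively O(not revoke_invoice → not recuse_self). Since O(not revoke_invoice) holds, K gives O(not recuse_self).
Premise 11 is O(not recuse_self → attend_hearing); since O(not recuse_self), deontic closure gives O(attend_hearing).
So O(attend_hearing) holds — attend_hearing is obligatory. None of the other listed options is made obligatory by any chain of premises.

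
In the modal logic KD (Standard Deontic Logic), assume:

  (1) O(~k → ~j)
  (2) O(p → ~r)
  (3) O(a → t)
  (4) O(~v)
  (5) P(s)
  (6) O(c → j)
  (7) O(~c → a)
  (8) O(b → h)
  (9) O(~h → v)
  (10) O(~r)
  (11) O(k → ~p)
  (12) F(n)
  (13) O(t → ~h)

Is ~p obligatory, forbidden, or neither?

Premise 4 gives O(~v).
Premise 9 is O(~h → v); contrapositively O(~v → h). Since O(~v) holds, K gives O(h).
Premise 13 is O(t → ~h); contrapositively O(h → ~t). Since O(h) holds, K gives O(~t).
Premise 3 is O(a → t); contrapositively O(~t → ~a). Since O(~t) holds, K gives O(~a).
Premise 7 is O(~c → a); contrapositively O(~a → c). Since O(~a) holds, K gives O(c).
Premise 6 is O(c → j); since O(c), deontic closure gives O(j).
Premise 1 is O(~k → ~j); contrapositively O(j → k). Since O(j) holds, K gives O(k).
With premise 11, O(k → ~p), the K-axiom yields O(~p).
Premises 2, 5, 8, 10, 12 do not contribute to this derivation.
Hence ~p is obligatory.

Obligatory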